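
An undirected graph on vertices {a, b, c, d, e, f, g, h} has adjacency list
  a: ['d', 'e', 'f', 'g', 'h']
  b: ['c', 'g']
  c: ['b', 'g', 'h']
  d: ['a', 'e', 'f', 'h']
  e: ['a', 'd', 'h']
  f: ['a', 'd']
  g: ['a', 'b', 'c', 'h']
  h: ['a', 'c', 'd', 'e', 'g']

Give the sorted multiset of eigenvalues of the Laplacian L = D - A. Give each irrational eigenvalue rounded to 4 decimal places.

[0, 0.9203, 2.2108, 3.3045, 4.2524, 4.8208, 6.1809, 6.3103]

With the vertex order [a, b, c, d, e, f, g, h], the degrees are [5, 2, 3, 4, 3, 2, 4, 5], giving D = diag(5, 2, 3, 4, 3, 2, 4, 5) and L = D - A. Diagonalising L (or applying a numerical eigensolver to the 8x8 matrix) gives the spectrum above. The single zero eigenvalue shows the graph is connected. The eigenvalues sum to 28, which equals trace(L) = 2|E|.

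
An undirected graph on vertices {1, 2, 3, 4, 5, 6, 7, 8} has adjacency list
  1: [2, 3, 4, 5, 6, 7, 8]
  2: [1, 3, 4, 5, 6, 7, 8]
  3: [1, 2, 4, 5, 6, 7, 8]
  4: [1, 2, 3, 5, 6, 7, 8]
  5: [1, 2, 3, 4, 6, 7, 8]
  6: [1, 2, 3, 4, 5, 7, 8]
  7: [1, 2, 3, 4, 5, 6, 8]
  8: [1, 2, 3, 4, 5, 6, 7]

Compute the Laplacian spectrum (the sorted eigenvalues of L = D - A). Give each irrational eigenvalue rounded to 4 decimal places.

[0, 8, 8, 8, 8, 8, 8, 8]

Each diagonal entry of L is the vertex degree and each off-diagonal entry is -1 where an edge is present, 0 otherwise; in the order [1, 2, 3, 4, 5, 6, 7, 8] the diagonal is [7, 7, 7, 7, 7, 7, 7, 7]. Since every row of L sums to 0, the all-ones vector is in the kernel and 0 is an eigenvalue. The single zero eigenvalue shows the graph is connected.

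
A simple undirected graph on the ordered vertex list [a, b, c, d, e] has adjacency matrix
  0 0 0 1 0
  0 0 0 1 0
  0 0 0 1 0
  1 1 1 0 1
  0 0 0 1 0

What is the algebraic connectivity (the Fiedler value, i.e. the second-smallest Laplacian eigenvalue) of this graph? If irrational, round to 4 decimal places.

1

With the vertex order [a, b, c, d, e], the degrees are [1, 1, 1, 4, 1], giving D = diag(1, 1, 1, 4, 1) and L = D - A. Computing the eigenvalues of L and sorting gives [0, 1, 1, 1, 5]. The Fiedler value lambda_2 = 1 is strictly positive, so the graph is connected. The eigenvalues sum to 8, which equals trace(L) = 2|E|.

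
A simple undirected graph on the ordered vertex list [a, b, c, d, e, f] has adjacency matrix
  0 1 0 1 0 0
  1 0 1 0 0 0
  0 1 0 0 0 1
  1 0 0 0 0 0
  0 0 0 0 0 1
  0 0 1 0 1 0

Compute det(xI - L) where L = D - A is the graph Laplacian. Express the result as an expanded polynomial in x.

x^6 - 10x^5 + 36x^4 - 56x^3 + 35x^2 - 6x

Reading degrees in the order [a, b, c, d, e, f] gives [2, 2, 2, 1, 1, 2]; set D = diag(2, 2, 2, 1, 1, 2) and form L = D - A. L has integer entries, so p(x) = det(xI - L) has integer coefficients. Expanding the determinant yields x^6 - 10x^5 + 36x^4 - 56x^3 + 35x^2 - 6x. The coefficient of x^5 equals -trace(L) = -10, matching the sum of degrees.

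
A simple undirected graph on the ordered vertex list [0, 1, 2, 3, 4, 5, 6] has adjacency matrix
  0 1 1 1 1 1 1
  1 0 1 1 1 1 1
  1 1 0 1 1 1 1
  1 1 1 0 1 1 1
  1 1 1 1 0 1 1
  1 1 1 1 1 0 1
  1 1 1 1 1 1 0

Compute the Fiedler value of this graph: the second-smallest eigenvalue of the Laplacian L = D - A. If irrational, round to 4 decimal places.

7

Reading degrees in the order [0, 1, 2, 3, 4, 5, 6] gives [6, 6, 6, 6, 6, 6, 6]; set D = diag(6, 6, 6, 6, 6, 6, 6) and form L = D - A. The sorted Laplacian eigenvalues are [0, 7, 7, 7, 7, 7, 7]; the algebraic connectivity is the second entry, 7. By the matrix-tree theorem the graph has (1/7) * product of the nonzero eigenvalues = 16807 spanning trees.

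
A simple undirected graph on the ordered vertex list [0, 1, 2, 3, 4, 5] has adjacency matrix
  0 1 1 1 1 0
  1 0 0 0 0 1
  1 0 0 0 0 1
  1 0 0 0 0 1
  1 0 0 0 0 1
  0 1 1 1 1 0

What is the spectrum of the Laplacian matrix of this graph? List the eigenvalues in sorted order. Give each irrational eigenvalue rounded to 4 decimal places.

[0, 2, 2, 2, 4, 6]

With the vertex order [0, 1, 2, 3, 4, 5], the degrees are [4, 2, 2, 2, 2, 4], giving D = diag(4, 2, 2, 2, 2, 4) and L = D - A. L is symmetric positive semidefinite, so every eigenvalue is real and nonnegative. The single zero eigenvalue shows the graph is connected. The largest eigenvalue, 6, is at most the vertex count 6. The eigenvalues sum to 16, which equals trace(L) = 2|E|.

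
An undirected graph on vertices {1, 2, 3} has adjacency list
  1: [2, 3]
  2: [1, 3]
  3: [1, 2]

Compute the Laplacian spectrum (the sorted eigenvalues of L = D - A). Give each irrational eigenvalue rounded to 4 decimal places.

Each diagonal entry of L is the vertex degree and each off-diagonal entry is -1 where an edge is present, 0 otherwise; in the order [1, 2, 3] the diagonal is [2, 2, 2]. L is symmetric positive semidefinite, so every eigenvalue is real and nonnegative. The single zero eigenvalue shows the graph is connected. The eigenvalues sum to 6, which equals trace(L) = 2|E|. By the matrix-tree theorem the graph has (1/3) * product of the nonzero eigenvalues = 3 spanning trees.

[0, 3, 3]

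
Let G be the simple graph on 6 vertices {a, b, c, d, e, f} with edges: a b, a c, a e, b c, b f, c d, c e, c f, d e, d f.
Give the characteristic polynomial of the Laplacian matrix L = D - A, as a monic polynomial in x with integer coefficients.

Reading degrees in the order [a, b, c, d, e, f] gives [3, 3, 5, 3, 3, 3]; set D = diag(3, 3, 5, 3, 3, 3) and form L = D - A. Computing det(xI - L) by cofactor expansion (or equivalently via sum-over-permutations) gives x^6 - 20x^5 + 155x^4 - 580x^3 + 1045x^2 - 726x. The coefficient of x^5 equals -trace(L) = -20, matching the sum of degrees. By the matrix-tree theorem the graph has (1/6) * product of the nonzero eigenvalues = 121 spanning trees.

x^6 - 20x^5 + 155x^4 - 580x^3 + 1045x^2 - 726x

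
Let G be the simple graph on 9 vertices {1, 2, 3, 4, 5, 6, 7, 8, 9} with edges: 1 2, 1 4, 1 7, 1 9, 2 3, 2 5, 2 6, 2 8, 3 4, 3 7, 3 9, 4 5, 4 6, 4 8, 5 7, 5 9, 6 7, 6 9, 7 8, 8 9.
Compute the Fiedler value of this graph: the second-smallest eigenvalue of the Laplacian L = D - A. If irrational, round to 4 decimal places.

Reading degrees in the order [1, 2, 3, 4, 5, 6, 7, 8, 9] gives [4, 5, 4, 5, 4, 4, 5, 4, 5]; set D = diag(4, 5, 4, 5, 4, 4, 5, 4, 5) and form L = D - A. Computing the eigenvalues of L and sorting gives [0, 4, 4, 4, 4, 5, 5, 5, 9]. The Fiedler value lambda_2 = 4 is strictly positive, so the graph is connected. There is one zero in the spectrum, matching the 1 component.

4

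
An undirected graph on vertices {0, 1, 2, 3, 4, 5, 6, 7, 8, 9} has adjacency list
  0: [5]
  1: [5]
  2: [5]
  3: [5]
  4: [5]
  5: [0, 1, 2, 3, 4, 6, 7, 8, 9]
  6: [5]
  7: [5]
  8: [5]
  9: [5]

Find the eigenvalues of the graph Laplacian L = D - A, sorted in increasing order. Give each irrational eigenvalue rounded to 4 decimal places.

Each diagonal entry of L is the vertex degree and each off-diagonal entry is -1 where an edge is present, 0 otherwise; in the order [0, 1, 2, 3, 4, 5, 6, 7, 8, 9] the diagonal is [1, 1, 1, 1, 1, 9, 1, 1, 1, 1]. L is symmetric positive semidefinite, so every eigenvalue is real and nonnegative. There is one zero in the spectrum, matching the 1 component.

[0, 1, 1, 1, 1, 1, 1, 1, 1, 10]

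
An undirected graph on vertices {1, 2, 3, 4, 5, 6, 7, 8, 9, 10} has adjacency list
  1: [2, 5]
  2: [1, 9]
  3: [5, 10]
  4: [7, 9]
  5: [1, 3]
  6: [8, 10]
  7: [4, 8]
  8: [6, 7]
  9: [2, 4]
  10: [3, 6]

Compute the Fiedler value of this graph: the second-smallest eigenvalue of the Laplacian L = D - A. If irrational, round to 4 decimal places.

0.3820

Reading degrees in the order [1, 2, 3, 4, 5, 6, 7, 8, 9, 10] gives [2, 2, 2, 2, 2, 2, 2, 2, 2, 2]; set D = diag(2, 2, 2, 2, 2, 2, 2, 2, 2, 2) and form L = D - A. The sorted Laplacian eigenvalues are [0, 0.3820, 0.3820, 1.3820, 1.3820, 2.6180, 2.6180, 3.6180, 3.6180, 4]; the algebraic connectivity is the second entry, 0.3820. There is one zero in the spectrum, matching the 1 component.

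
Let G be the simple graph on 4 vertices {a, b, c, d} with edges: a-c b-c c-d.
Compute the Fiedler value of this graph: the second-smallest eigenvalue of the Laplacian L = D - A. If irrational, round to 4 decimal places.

1

Each diagonal entry of L is the vertex degree and each off-diagonal entry is -1 where an edge is present, 0 otherwise; in the order [a, b, c, d] the diagonal is [1, 1, 3, 1]. The sorted Laplacian eigenvalues are [0, 1, 1, 4]; the algebraic connectivity is the second entry, 1.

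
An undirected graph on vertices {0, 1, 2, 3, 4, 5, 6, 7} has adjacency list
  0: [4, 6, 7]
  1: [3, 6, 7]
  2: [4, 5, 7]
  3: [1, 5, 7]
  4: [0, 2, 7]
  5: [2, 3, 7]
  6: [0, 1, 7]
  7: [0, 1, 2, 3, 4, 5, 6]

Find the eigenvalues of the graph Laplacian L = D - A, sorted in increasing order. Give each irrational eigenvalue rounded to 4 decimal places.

Each diagonal entry of L is the vertex degree and each off-diagonal entry is -1 where an edge is present, 0 otherwise; in the order [0, 1, 2, 3, 4, 5, 6, 7] the diagonal is [3, 3, 3, 3, 3, 3, 3, 7]. Since every row of L sums to 0, the all-ones vector is in the kernel and 0 is an eigenvalue. The single zero eigenvalue shows the graph is connected. The eigenvalues sum to 28, which equals trace(L) = 2|E|.

[0, 1.7530, 1.7530, 3.4450, 3.4450, 4.8019, 4.8019, 8]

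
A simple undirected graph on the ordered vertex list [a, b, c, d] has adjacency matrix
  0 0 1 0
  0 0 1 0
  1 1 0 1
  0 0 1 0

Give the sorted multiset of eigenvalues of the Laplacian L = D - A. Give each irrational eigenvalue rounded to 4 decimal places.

[0, 1, 1, 4]

With the vertex order [a, b, c, d], the degrees are [1, 1, 3, 1], giving D = diag(1, 1, 3, 1) and L = D - A. Since every row of L sums to 0, the all-ones vector is in the kernel and 0 is an eigenvalue.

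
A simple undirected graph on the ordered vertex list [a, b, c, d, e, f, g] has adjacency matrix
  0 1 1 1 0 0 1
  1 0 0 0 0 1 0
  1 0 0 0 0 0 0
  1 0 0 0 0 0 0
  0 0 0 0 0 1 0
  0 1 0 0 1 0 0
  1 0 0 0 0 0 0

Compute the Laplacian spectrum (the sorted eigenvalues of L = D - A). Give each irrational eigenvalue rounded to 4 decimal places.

[0, 0.2955, 1, 1, 1.4911, 3.1169, 5.0965]

With the vertex order [a, b, c, d, e, f, g], the degrees are [4, 2, 1, 1, 1, 2, 1], giving D = diag(4, 2, 1, 1, 1, 2, 1) and L = D - A. The multiplicity of 0 as a Laplacian eigenvalue equals the number of connected components. The single zero eigenvalue shows the graph is connected. There is one zero in the spectrum, matching the 1 component. The eigenvalues sum to 12, which equals trace(L) = 2|E|.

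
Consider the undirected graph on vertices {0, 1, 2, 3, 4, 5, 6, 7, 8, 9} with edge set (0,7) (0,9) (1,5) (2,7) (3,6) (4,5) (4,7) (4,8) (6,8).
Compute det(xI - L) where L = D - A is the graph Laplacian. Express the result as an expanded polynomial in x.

x^10 - 18x^9 + 134x^8 - 536x^7 + 1252x^6 - 1738x^5 + 1399x^4 - 612x^3 + 129x^2 - 10x

With the vertex order [0, 1, 2, 3, 4, 5, 6, 7, 8, 9], the degrees are [2, 1, 1, 1, 3, 2, 2, 3, 2, 1], giving D = diag(2, 1, 1, 1, 3, 2, 2, 3, 2, 1) and L = D - A. Computing det(xI - L) by cofactor expansion (or equivalently via sum-over-permutations) gives x^10 - 18x^9 + 134x^8 - 536x^7 + 1252x^6 - 1738x^5 + 1399x^4 - 612x^3 + 129x^2 - 10x. The constant term is 0 because L is singular (the all-ones vector lies in its kernel).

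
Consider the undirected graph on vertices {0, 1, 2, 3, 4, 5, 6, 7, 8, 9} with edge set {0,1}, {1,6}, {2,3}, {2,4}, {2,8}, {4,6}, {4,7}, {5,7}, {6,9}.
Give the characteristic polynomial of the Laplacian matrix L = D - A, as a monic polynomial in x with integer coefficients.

x^10 - 18x^9 + 133x^8 - 524x^7 + 1198x^6 - 1624x^5 + 1284x^4 - 562x^3 + 122x^2 - 10x

With the vertex order [0, 1, 2, 3, 4, 5, 6, 7, 8, 9], the degrees are [1, 2, 3, 1, 3, 1, 3, 2, 1, 1], giving D = diag(1, 2, 3, 1, 3, 1, 3, 2, 1, 1) and L = D - A. L has integer entries, so p(x) = det(xI - L) has integer coefficients. Expanding the determinant yields x^10 - 18x^9 + 133x^8 - 524x^7 + 1198x^6 - 1624x^5 + 1284x^4 - 562x^3 + 122x^2 - 10x. Since p(0) = det(-L) = 0, x divides p(x). By the matrix-tree theorem the graph has (1/10) * product of the nonzero eigenvalues = 1 spanning tree.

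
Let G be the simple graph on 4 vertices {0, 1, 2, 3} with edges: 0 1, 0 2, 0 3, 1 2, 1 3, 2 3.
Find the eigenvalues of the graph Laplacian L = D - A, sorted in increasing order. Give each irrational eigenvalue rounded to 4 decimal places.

[0, 4, 4, 4]

With the vertex order [0, 1, 2, 3], the degrees are [3, 3, 3, 3], giving D = diag(3, 3, 3, 3) and L = D - A. Diagonalising L (or applying a numerical eigensolver to the 4x4 matrix) gives the spectrum above. The single zero eigenvalue shows the graph is connected. There is one zero in the spectrum, matching the 1 component. The largest eigenvalue, 4, is at most the vertex count 4.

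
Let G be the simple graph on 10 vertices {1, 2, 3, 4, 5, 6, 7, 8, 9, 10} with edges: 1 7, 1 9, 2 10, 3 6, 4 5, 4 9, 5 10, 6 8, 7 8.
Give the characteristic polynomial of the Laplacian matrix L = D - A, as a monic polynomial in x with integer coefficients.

With the vertex order [1, 2, 3, 4, 5, 6, 7, 8, 9, 10], the degrees are [2, 1, 1, 2, 2, 2, 2, 2, 2, 2], giving D = diag(2, 1, 1, 2, 2, 2, 2, 2, 2, 2) and L = D - A. L has integer entries, so p(x) = det(xI - L) has integer coefficients. Expanding the determinant yields x^10 - 18x^9 + 136x^8 - 560x^7 + 1365x^6 - 2002x^5 + 1716x^4 - 792x^3 + 165x^2 - 10x. Since p(0) = det(-L) = 0, x divides p(x). There is one zero in the spectrum, matching the 1 component.

x^10 - 18x^9 + 136x^8 - 560x^7 + 1365x^6 - 2002x^5 + 1716x^4 - 792x^3 + 165x^2 - 10x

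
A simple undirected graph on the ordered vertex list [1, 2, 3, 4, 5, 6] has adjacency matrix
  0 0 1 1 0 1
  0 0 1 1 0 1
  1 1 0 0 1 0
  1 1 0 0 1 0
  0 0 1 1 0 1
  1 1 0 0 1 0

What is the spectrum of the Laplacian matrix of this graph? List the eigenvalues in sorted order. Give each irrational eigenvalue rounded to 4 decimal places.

[0, 3, 3, 3, 3, 6]

Reading degrees in the order [1, 2, 3, 4, 5, 6] gives [3, 3, 3, 3, 3, 3]; set D = diag(3, 3, 3, 3, 3, 3) and form L = D - A. L is symmetric positive semidefinite, so every eigenvalue is real and nonnegative. The largest eigenvalue, 6, is at most the vertex count 6. The eigenvalues sum to 18, which equals trace(L) = 2|E|.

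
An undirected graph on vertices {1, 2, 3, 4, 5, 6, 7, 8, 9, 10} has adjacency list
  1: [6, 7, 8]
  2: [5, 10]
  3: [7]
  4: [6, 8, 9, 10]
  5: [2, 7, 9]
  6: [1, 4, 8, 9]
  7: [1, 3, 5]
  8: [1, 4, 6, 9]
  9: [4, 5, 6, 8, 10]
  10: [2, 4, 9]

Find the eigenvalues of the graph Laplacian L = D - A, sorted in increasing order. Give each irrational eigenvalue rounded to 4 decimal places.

Reading degrees in the order [1, 2, 3, 4, 5, 6, 7, 8, 9, 10] gives [3, 2, 1, 4, 3, 4, 3, 4, 5, 3]; set D = diag(3, 2, 1, 4, 3, 4, 3, 4, 5, 3) and form L = D - A. L is symmetric positive semidefinite, so every eigenvalue is real and nonnegative. The single zero eigenvalue shows the graph is connected. The largest eigenvalue, 6.3989, is at most the vertex count 10.

[0, 0.5885, 1.1651, 2.0764, 3.0678, 3.4988, 4.7023, 5, 5.5022, 6.3989]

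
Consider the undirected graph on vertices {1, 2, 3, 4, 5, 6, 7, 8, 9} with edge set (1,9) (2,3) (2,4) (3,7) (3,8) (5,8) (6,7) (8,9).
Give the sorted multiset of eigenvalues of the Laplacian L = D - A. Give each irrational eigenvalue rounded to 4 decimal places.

Reading degrees in the order [1, 2, 3, 4, 5, 6, 7, 8, 9] gives [1, 2, 3, 1, 1, 1, 2, 3, 2]; set D = diag(1, 2, 3, 1, 1, 1, 2, 3, 2) and form L = D - A. L is symmetric positive semidefinite, so every eigenvalue is real and nonnegative. The single zero eigenvalue shows the graph is connected. There is one zero in the spectrum, matching the 1 component. By the matrix-tree theorem the graph has (1/9) * product of the nonzero eigenvalues = 1 spanning tree.

[0, 0.2311, 0.3820, 0.6416, 1.6129, 2.2591, 2.6180, 3.5132, 4.7421]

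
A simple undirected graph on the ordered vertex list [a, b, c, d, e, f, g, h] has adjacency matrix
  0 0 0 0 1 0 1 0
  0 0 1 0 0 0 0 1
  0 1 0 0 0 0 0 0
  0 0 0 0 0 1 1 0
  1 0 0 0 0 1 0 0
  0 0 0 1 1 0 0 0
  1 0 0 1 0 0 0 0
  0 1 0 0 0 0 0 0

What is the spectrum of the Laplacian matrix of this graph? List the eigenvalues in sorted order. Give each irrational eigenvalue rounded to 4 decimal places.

Reading degrees in the order [a, b, c, d, e, f, g, h] gives [2, 2, 1, 2, 2, 2, 2, 1]; set D = diag(2, 2, 1, 2, 2, 2, 2, 1) and form L = D - A. Since every row of L sums to 0, the all-ones vector is in the kernel and 0 is an eigenvalue. The 2 zero eigenvalues correspond to the 2 connected components. The largest eigenvalue, 3.6180, is at most the vertex count 8. The eigenvalues sum to 14, which equals trace(L) = 2|E|.

[0, 0, 1, 1.3820, 1.3820, 3, 3.6180, 3.6180]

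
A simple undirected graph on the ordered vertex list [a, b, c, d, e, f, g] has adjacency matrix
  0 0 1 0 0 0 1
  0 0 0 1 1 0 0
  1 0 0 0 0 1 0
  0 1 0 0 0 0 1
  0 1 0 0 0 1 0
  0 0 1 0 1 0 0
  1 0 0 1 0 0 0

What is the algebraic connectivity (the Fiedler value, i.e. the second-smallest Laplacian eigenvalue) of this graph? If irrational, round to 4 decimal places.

0.7530

Reading degrees in the order [a, b, c, d, e, f, g] gives [2, 2, 2, 2, 2, 2, 2]; set D = diag(2, 2, 2, 2, 2, 2, 2) and form L = D - A. The smallest Laplacian eigenvalue is always 0. The next one, lambda_2 = 0.7530, measures how hard the graph is to disconnect: larger values mean better connectivity. The eigenvalues sum to 14, which equals trace(L) = 2|E|. There is one zero in the spectrum, matching the 1 component.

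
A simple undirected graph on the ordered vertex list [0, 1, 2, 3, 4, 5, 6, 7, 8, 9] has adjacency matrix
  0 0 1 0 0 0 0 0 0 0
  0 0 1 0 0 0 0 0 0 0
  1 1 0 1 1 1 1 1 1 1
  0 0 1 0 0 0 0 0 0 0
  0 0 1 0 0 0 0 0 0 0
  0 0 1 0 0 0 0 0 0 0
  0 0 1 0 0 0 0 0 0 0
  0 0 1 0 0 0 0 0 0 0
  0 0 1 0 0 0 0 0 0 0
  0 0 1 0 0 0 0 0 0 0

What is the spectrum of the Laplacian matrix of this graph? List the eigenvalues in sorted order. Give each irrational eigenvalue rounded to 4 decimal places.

Each diagonal entry of L is the vertex degree and each off-diagonal entry is -1 where an edge is present, 0 otherwise; in the order [0, 1, 2, 3, 4, 5, 6, 7, 8, 9] the diagonal is [1, 1, 9, 1, 1, 1, 1, 1, 1, 1]. The multiplicity of 0 as a Laplacian eigenvalue equals the number of connected components. The single zero eigenvalue shows the graph is connected.

[0, 1, 1, 1, 1, 1, 1, 1, 1, 10]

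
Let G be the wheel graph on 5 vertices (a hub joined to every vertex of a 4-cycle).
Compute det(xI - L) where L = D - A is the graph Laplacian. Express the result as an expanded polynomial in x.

The graph has 5 vertices and degree multiset [4, 3, 3, 3, 3]; D is the diagonal matrix of degrees and L = D - A. L has integer entries, so p(x) = det(xI - L) has integer coefficients. Expanding the determinant yields x^5 - 16x^4 + 94x^3 - 240x^2 + 225x. The coefficient of x^4 equals -trace(L) = -16, matching the sum of degrees. There is one zero in the spectrum, matching the 1 component.

x^5 - 16x^4 + 94x^3 - 240x^2 + 225x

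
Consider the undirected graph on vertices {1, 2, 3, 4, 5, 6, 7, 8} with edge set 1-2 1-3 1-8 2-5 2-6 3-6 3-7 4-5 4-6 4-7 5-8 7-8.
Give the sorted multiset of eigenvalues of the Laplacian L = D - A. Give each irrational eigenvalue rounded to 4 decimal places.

[0, 2, 2, 2, 4, 4, 4, 6]

Reading degrees in the order [1, 2, 3, 4, 5, 6, 7, 8] gives [3, 3, 3, 3, 3, 3, 3, 3]; set D = diag(3, 3, 3, 3, 3, 3, 3, 3) and form L = D - A. L is symmetric positive semidefinite, so every eigenvalue is real and nonnegative. By the matrix-tree theorem the graph has (1/8) * product of the nonzero eigenvalues = 384 spanning trees. There is one zero in the spectrum, matching the 1 component.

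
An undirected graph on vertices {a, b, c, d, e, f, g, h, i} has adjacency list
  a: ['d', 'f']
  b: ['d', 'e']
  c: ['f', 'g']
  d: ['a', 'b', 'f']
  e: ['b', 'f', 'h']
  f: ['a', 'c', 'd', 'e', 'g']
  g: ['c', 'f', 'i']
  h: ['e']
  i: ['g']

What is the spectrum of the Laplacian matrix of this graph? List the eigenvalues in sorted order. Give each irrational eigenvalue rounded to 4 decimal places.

Reading degrees in the order [a, b, c, d, e, f, g, h, i] gives [2, 2, 2, 3, 3, 5, 3, 1, 1]; set D = diag(2, 2, 2, 3, 3, 5, 3, 1, 1) and form L = D - A. L is symmetric positive semidefinite, so every eigenvalue is real and nonnegative. The eigenvalues sum to 22, which equals trace(L) = 2|E|.

[0, 0.4388, 0.8048, 1.4254, 1.7904, 3.4046, 3.7991, 4.0566, 6.2803]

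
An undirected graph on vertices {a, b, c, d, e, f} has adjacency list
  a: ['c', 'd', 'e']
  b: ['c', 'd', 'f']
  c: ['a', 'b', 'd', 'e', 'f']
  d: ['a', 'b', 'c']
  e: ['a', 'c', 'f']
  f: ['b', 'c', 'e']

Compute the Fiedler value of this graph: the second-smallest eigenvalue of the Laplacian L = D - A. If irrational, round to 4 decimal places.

2.3820

With the vertex order [a, b, c, d, e, f], the degrees are [3, 3, 5, 3, 3, 3], giving D = diag(3, 3, 5, 3, 3, 3) and L = D - A. The sorted Laplacian eigenvalues are [0, 2.3820, 2.3820, 4.6180, 4.6180, 6]; the algebraic connectivity is the second entry, 2.3820.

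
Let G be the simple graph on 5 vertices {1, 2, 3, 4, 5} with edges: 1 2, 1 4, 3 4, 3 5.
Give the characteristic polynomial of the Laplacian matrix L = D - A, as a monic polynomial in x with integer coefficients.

Reading degrees in the order [1, 2, 3, 4, 5] gives [2, 1, 2, 2, 1]; set D = diag(2, 1, 2, 2, 1) and form L = D - A. L has integer entries, so p(x) = det(xI - L) has integer coefficients. Expanding the determinant yields x^5 - 8x^4 + 21x^3 - 20x^2 + 5x. Since p(0) = det(-L) = 0, x divides p(x). By the matrix-tree theorem the graph has (1/5) * product of the nonzero eigenvalues = 1 spanning tree.

x^5 - 8x^4 + 21x^3 - 20x^2 + 5x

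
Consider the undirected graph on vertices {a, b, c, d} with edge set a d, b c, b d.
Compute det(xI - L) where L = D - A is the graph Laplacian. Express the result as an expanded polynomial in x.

With the vertex order [a, b, c, d], the degrees are [1, 2, 1, 2], giving D = diag(1, 2, 1, 2) and L = D - A. Computing det(xI - L) by cofactor expansion (or equivalently via sum-over-permutations) gives x^4 - 6x^3 + 10x^2 - 4x. Since p(0) = det(-L) = 0, x divides p(x).

x^4 - 6x^3 + 10x^2 - 4x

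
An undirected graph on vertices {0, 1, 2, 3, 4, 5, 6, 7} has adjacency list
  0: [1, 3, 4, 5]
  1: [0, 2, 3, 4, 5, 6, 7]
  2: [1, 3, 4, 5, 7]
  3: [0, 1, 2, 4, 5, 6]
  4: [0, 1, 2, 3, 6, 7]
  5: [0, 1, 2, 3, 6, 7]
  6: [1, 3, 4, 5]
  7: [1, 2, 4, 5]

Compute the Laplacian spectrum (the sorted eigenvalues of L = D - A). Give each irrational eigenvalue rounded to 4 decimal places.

[0, 3.5188, 4, 5.3111, 6, 7.1701, 8, 8]

Reading degrees in the order [0, 1, 2, 3, 4, 5, 6, 7] gives [4, 7, 5, 6, 6, 6, 4, 4]; set D = diag(4, 7, 5, 6, 6, 6, 4, 4) and form L = D - A. Diagonalising L (or applying a numerical eigensolver to the 8x8 matrix) gives the spectrum above. The eigenvalues sum to 42, which equals trace(L) = 2|E|. There is one zero in the spectrum, matching the 1 component.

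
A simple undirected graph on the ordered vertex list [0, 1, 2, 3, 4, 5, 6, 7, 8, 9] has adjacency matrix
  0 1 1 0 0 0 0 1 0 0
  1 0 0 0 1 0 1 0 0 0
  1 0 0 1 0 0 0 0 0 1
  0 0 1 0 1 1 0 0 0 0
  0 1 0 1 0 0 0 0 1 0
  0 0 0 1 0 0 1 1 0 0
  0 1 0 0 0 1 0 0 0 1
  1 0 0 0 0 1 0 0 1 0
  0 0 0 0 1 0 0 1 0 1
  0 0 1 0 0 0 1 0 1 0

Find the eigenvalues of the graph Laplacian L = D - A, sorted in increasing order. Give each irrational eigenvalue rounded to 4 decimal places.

[0, 2, 2, 2, 2, 2, 5, 5, 5, 5]

Reading degrees in the order [0, 1, 2, 3, 4, 5, 6, 7, 8, 9] gives [3, 3, 3, 3, 3, 3, 3, 3, 3, 3]; set D = diag(3, 3, 3, 3, 3, 3, 3, 3, 3, 3) and form L = D - A. Since every row of L sums to 0, the all-ones vector is in the kernel and 0 is an eigenvalue. The largest eigenvalue, 5, is at most the vertex count 10.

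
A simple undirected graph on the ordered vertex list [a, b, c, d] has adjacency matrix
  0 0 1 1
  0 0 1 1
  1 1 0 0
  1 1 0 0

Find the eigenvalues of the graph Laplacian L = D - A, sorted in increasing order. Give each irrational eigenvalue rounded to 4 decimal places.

With the vertex order [a, b, c, d], the degrees are [2, 2, 2, 2], giving D = diag(2, 2, 2, 2) and L = D - A. L is symmetric positive semidefinite, so every eigenvalue is real and nonnegative. By the matrix-tree theorem the graph has (1/4) * product of the nonzero eigenvalues = 4 spanning trees.

[0, 2, 2, 4]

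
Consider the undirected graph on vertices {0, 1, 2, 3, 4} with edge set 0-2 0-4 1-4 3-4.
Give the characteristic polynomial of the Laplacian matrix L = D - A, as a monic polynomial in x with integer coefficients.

Each diagonal entry of L is the vertex degree and each off-diagonal entry is -1 where an edge is present, 0 otherwise; in the order [0, 1, 2, 3, 4] the diagonal is [2, 1, 1, 1, 3]. Computing det(xI - L) by cofactor expansion (or equivalently via sum-over-permutations) gives x^5 - 8x^4 + 20x^3 - 18x^2 + 5x. Since p(0) = det(-L) = 0, x divides p(x). There is one zero in the spectrum, matching the 1 component.

x^5 - 8x^4 + 20x^3 - 18x^2 + 5x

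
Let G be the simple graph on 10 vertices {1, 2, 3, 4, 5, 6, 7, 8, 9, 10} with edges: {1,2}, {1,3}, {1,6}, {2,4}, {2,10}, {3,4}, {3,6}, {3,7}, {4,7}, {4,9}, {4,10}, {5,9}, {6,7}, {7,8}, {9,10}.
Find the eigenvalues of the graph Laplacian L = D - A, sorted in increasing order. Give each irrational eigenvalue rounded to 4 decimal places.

[0, 0.4964, 0.8894, 1.5643, 2.7146, 3.7420, 4.1060, 4.6113, 5.4377, 6.4383]

Reading degrees in the order [1, 2, 3, 4, 5, 6, 7, 8, 9, 10] gives [3, 3, 4, 5, 1, 3, 4, 1, 3, 3]; set D = diag(3, 3, 4, 5, 1, 3, 4, 1, 3, 3) and form L = D - A. Diagonalising L (or applying a numerical eigensolver to the 10x10 matrix) gives the spectrum above. There is one zero in the spectrum, matching the 1 component.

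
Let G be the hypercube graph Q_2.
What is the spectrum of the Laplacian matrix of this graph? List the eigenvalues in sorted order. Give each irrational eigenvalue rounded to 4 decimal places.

The graph has 4 vertices and degree multiset [2, 2, 2, 2]; D is the diagonal matrix of degrees and L = D - A. L is symmetric positive semidefinite, so every eigenvalue is real and nonnegative. The eigenvalues sum to 8, which equals trace(L) = 2|E|. By the matrix-tree theorem the graph has (1/4) * product of the nonzero eigenvalues = 4 spanning trees.

[0, 2, 2, 4]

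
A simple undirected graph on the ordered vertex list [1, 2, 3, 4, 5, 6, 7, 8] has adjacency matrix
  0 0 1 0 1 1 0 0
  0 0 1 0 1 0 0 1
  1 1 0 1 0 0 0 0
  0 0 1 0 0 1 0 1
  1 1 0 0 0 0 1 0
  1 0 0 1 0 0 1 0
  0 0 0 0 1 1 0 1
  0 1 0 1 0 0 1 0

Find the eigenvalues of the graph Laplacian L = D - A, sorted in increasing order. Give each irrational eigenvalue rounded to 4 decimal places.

With the vertex order [1, 2, 3, 4, 5, 6, 7, 8], the degrees are [3, 3, 3, 3, 3, 3, 3, 3], giving D = diag(3, 3, 3, 3, 3, 3, 3, 3) and L = D - A. L is symmetric positive semidefinite, so every eigenvalue is real and nonnegative. The single zero eigenvalue shows the graph is connected. By the matrix-tree theorem the graph has (1/8) * product of the nonzero eigenvalues = 384 spanning trees.

[0, 2, 2, 2, 4, 4, 4, 6]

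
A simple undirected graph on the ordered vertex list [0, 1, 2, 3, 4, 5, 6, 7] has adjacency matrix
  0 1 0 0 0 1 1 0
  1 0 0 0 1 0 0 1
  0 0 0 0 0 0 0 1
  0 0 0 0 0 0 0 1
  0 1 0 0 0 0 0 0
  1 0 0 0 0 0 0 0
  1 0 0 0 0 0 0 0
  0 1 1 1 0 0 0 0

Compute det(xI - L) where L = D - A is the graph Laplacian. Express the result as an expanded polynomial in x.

Reading degrees in the order [0, 1, 2, 3, 4, 5, 6, 7] gives [3, 3, 1, 1, 1, 1, 1, 3]; set D = diag(3, 3, 1, 1, 1, 1, 1, 3) and form L = D - A. L has integer entries, so p(x) = det(xI - L) has integer coefficients. Expanding the determinant yields x^8 - 14x^7 + 75x^6 - 196x^5 + 267x^4 - 190x^3 + 65x^2 - 8x. The constant term is 0 because L is singular (the all-ones vector lies in its kernel). By the matrix-tree theorem the graph has (1/8) * product of the nonzero eigenvalues = 1 spanning tree. The eigenvalues sum to 14, which equals trace(L) = 2|E|.

x^8 - 14x^7 + 75x^6 - 196x^5 + 267x^4 - 190x^3 + 65x^2 - 8x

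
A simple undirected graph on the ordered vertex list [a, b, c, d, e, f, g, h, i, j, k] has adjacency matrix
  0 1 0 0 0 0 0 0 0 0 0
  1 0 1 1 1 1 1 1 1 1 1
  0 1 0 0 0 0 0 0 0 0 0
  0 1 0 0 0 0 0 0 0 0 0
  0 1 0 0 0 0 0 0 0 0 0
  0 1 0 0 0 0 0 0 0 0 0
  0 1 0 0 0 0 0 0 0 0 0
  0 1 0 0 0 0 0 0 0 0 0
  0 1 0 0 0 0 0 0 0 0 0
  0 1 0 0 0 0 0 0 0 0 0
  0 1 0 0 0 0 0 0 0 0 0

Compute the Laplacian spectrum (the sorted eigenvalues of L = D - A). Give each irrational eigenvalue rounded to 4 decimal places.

[0, 1, 1, 1, 1, 1, 1, 1, 1, 1, 11]

Reading degrees in the order [a, b, c, d, e, f, g, h, i, j, k] gives [1, 10, 1, 1, 1, 1, 1, 1, 1, 1, 1]; set D = diag(1, 10, 1, 1, 1, 1, 1, 1, 1, 1, 1) and form L = D - A. The multiplicity of 0 as a Laplacian eigenvalue equals the number of connected components. By the matrix-tree theorem the graph has (1/11) * product of the nonzero eigenvalues = 1 spanning tree. There is one zero in the spectrum, matching the 1 component.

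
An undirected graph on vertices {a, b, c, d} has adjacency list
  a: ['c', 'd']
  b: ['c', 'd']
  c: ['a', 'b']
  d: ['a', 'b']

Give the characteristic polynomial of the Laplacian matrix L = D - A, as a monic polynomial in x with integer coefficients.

x^4 - 8x^3 + 20x^2 - 16x

Each diagonal entry of L is the vertex degree and each off-diagonal entry is -1 where an edge is present, 0 otherwise; in the order [a, b, c, d] the diagonal is [2, 2, 2, 2]. L has integer entries, so p(x) = det(xI - L) has integer coefficients. Expanding the determinant yields x^4 - 8x^3 + 20x^2 - 16x. Since p(0) = det(-L) = 0, x divides p(x). There is one zero in the spectrum, matching the 1 component.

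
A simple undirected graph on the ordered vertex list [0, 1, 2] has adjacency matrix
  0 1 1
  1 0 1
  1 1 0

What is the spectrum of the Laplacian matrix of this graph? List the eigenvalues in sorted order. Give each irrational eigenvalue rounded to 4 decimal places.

[0, 3, 3]

With the vertex order [0, 1, 2], the degrees are [2, 2, 2], giving D = diag(2, 2, 2) and L = D - A. Since every row of L sums to 0, the all-ones vector is in the kernel and 0 is an eigenvalue. The single zero eigenvalue shows the graph is connected. By the matrix-tree theorem the graph has (1/3) * product of the nonzero eigenvalues = 3 spanning trees.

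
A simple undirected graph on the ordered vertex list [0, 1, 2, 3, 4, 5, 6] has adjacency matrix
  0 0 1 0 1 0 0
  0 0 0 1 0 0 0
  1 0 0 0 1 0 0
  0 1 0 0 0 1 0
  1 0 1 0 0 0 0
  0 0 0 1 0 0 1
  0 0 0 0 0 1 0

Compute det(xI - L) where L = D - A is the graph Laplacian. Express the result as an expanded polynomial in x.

Each diagonal entry of L is the vertex degree and each off-diagonal entry is -1 where an edge is present, 0 otherwise; in the order [0, 1, 2, 3, 4, 5, 6] the diagonal is [2, 1, 2, 2, 2, 2, 1]. Computing det(xI - L) by cofactor expansion (or equivalently via sum-over-permutations) gives x^7 - 12x^6 + 55x^5 - 118x^4 + 114x^3 - 36x^2. Since p(0) = det(-L) = 0, x divides p(x).

x^7 - 12x^6 + 55x^5 - 118x^4 + 114x^3 - 36x^2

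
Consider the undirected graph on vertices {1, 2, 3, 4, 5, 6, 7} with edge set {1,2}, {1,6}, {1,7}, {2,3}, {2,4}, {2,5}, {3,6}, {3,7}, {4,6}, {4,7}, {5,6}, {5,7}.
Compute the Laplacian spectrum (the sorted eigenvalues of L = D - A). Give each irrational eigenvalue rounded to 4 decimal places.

Each diagonal entry of L is the vertex degree and each off-diagonal entry is -1 where an edge is present, 0 otherwise; in the order [1, 2, 3, 4, 5, 6, 7] the diagonal is [3, 4, 3, 3, 3, 4, 4]. Since every row of L sums to 0, the all-ones vector is in the kernel and 0 is an eigenvalue. The largest eigenvalue, 7, is at most the vertex count 7.

[0, 3, 3, 3, 4, 4, 7]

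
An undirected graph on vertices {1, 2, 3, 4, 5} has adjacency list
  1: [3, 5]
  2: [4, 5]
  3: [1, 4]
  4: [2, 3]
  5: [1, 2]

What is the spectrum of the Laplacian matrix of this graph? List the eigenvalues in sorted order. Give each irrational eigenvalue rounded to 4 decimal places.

Each diagonal entry of L is the vertex degree and each off-diagonal entry is -1 where an edge is present, 0 otherwise; in the order [1, 2, 3, 4, 5] the diagonal is [2, 2, 2, 2, 2]. Diagonalising L (or applying a numerical eigensolver to the 5x5 matrix) gives the spectrum above. The single zero eigenvalue shows the graph is connected.

[0, 1.3820, 1.3820, 3.6180, 3.6180]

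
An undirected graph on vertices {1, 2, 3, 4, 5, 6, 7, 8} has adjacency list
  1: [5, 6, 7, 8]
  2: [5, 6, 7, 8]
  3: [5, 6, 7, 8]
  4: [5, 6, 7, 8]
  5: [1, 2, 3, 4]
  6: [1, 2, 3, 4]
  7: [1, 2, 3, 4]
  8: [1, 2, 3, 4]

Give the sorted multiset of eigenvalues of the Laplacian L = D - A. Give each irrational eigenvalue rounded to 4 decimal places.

[0, 4, 4, 4, 4, 4, 4, 8]

With the vertex order [1, 2, 3, 4, 5, 6, 7, 8], the degrees are [4, 4, 4, 4, 4, 4, 4, 4], giving D = diag(4, 4, 4, 4, 4, 4, 4, 4) and L = D - A. Diagonalising L (or applying a numerical eigensolver to the 8x8 matrix) gives the spectrum above. There is one zero in the spectrum, matching the 1 component.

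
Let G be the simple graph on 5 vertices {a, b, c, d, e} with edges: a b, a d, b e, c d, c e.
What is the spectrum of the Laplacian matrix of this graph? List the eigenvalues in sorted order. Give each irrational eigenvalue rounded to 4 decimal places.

[0, 1.3820, 1.3820, 3.6180, 3.6180]

With the vertex order [a, b, c, d, e], the degrees are [2, 2, 2, 2, 2], giving D = diag(2, 2, 2, 2, 2) and L = D - A. Since every row of L sums to 0, the all-ones vector is in the kernel and 0 is an eigenvalue. The single zero eigenvalue shows the graph is connected. The eigenvalues sum to 10, which equals trace(L) = 2|E|.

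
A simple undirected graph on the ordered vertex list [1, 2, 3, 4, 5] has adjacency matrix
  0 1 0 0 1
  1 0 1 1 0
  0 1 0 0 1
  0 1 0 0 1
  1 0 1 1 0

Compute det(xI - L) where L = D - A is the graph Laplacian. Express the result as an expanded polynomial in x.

With the vertex order [1, 2, 3, 4, 5], the degrees are [2, 3, 2, 2, 3], giving D = diag(2, 3, 2, 2, 3) and L = D - A. L has integer entries, so p(x) = det(xI - L) has integer coefficients. Expanding the determinant yields x^5 - 12x^4 + 51x^3 - 92x^2 + 60x. Since p(0) = det(-L) = 0, x divides p(x). By the matrix-tree theorem the graph has (1/5) * product of the nonzero eigenvalues = 12 spanning trees.

x^5 - 12x^4 + 51x^3 - 92x^2 + 60x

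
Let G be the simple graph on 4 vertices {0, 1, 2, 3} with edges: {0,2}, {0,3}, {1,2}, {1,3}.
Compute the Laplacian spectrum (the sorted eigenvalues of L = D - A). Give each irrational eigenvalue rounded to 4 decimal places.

Each diagonal entry of L is the vertex degree and each off-diagonal entry is -1 where an edge is present, 0 otherwise; in the order [0, 1, 2, 3] the diagonal is [2, 2, 2, 2]. Since every row of L sums to 0, the all-ones vector is in the kernel and 0 is an eigenvalue. By the matrix-tree theorem the graph has (1/4) * product of the nonzero eigenvalues = 4 spanning trees.

[0, 2, 2, 4]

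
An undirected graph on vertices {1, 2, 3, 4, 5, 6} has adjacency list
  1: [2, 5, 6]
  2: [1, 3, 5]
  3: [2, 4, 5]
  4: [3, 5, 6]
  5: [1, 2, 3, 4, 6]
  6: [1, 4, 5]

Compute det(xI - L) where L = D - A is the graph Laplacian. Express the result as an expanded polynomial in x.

x^6 - 20x^5 + 155x^4 - 580x^3 + 1045x^2 - 726x

Each diagonal entry of L is the vertex degree and each off-diagonal entry is -1 where an edge is present, 0 otherwise; in the order [1, 2, 3, 4, 5, 6] the diagonal is [3, 3, 3, 3, 5, 3]. Computing det(xI - L) by cofactor expansion (or equivalently via sum-over-permutations) gives x^6 - 20x^5 + 155x^4 - 580x^3 + 1045x^2 - 726x. The constant term is 0 because L is singular (the all-ones vector lies in its kernel). By the matrix-tree theorem the graph has (1/6) * product of the nonzero eigenvalues = 121 spanning trees. The eigenvalues sum to 20, which equals trace(L) = 2|E|.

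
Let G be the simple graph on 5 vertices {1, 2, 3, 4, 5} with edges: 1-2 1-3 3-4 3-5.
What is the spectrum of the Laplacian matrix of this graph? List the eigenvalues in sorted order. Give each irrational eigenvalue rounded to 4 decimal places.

Each diagonal entry of L is the vertex degree and each off-diagonal entry is -1 where an edge is present, 0 otherwise; in the order [1, 2, 3, 4, 5] the diagonal is [2, 1, 3, 1, 1]. L is symmetric positive semidefinite, so every eigenvalue is real and nonnegative. The single zero eigenvalue shows the graph is connected. The largest eigenvalue, 4.1701, is at most the vertex count 5.

[0, 0.5188, 1, 2.3111, 4.1701]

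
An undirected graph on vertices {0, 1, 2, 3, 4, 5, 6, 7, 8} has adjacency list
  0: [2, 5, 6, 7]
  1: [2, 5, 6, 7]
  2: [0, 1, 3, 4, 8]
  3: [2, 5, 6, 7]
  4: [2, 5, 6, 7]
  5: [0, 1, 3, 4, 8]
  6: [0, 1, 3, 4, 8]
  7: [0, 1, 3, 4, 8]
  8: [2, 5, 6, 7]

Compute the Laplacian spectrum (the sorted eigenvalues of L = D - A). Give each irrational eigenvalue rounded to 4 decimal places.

With the vertex order [0, 1, 2, 3, 4, 5, 6, 7, 8], the degrees are [4, 4, 5, 4, 4, 5, 5, 5, 4], giving D = diag(4, 4, 5, 4, 4, 5, 5, 5, 4) and L = D - A. The multiplicity of 0 as a Laplacian eigenvalue equals the number of connected components. By the matrix-tree theorem the graph has (1/9) * product of the nonzero eigenvalues = 32000 spanning trees. There is one zero in the spectrum, matching the 1 component.

[0, 4, 4, 4, 4, 5, 5, 5, 9]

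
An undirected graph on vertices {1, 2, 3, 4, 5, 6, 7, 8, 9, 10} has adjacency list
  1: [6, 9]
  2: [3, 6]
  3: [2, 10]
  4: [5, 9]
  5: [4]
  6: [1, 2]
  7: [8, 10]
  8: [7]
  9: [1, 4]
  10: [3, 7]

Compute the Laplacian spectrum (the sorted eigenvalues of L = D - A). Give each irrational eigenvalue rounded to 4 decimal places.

Reading degrees in the order [1, 2, 3, 4, 5, 6, 7, 8, 9, 10] gives [2, 2, 2, 2, 1, 2, 2, 1, 2, 2]; set D = diag(2, 2, 2, 2, 1, 2, 2, 1, 2, 2) and form L = D - A. Since every row of L sums to 0, the all-ones vector is in the kernel and 0 is an eigenvalue. The single zero eigenvalue shows the graph is connected.

[0, 0.0979, 0.3820, 0.8244, 1.3820, 2, 2.6180, 3.1756, 3.6180, 3.9021]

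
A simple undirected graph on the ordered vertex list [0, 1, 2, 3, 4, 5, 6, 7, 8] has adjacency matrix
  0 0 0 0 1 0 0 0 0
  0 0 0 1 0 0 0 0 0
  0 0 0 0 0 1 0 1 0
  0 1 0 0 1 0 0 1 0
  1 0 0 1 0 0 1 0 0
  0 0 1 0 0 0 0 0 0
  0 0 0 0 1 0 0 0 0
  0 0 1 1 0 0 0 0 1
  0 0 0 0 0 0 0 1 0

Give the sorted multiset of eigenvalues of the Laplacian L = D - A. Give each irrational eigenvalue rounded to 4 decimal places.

Reading degrees in the order [0, 1, 2, 3, 4, 5, 6, 7, 8] gives [1, 1, 2, 3, 3, 1, 1, 3, 1]; set D = diag(1, 1, 2, 3, 3, 1, 1, 3, 1) and form L = D - A. Since every row of L sums to 0, the all-ones vector is in the kernel and 0 is an eigenvalue. The single zero eigenvalue shows the graph is connected.

[0, 0.2118, 0.5546, 0.7223, 1, 2.0782, 2.7338, 3.8525, 4.8468]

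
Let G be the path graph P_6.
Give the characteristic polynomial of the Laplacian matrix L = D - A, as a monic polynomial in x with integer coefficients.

x^6 - 10x^5 + 36x^4 - 56x^3 + 35x^2 - 6x

The graph has 6 vertices and degree multiset [2, 2, 2, 2, 1, 1]; D is the diagonal matrix of degrees and L = D - A. Computing det(xI - L) by cofactor expansion (or equivalently via sum-over-permutations) gives x^6 - 10x^5 + 36x^4 - 56x^3 + 35x^2 - 6x. The constant term is 0 because L is singular (the all-ones vector lies in its kernel). The largest eigenvalue, 3.7321, is at most the vertex count 6. The eigenvalues sum to 10, which equals trace(L) = 2|E|.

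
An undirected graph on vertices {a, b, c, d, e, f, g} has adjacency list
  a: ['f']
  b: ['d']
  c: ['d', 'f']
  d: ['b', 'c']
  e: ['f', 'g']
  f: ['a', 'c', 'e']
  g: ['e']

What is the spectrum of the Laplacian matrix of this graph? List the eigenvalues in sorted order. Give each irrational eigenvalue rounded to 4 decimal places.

Reading degrees in the order [a, b, c, d, e, f, g] gives [1, 1, 2, 2, 2, 3, 1]; set D = diag(1, 1, 2, 2, 2, 3, 1) and form L = D - A. L is symmetric positive semidefinite, so every eigenvalue is real and nonnegative. By the matrix-tree theorem the graph has (1/7) * product of the nonzero eigenvalues = 1 spanning tree.

[0, 0.2603, 0.6262, 1.4055, 2.2742, 3.0996, 4.3342]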